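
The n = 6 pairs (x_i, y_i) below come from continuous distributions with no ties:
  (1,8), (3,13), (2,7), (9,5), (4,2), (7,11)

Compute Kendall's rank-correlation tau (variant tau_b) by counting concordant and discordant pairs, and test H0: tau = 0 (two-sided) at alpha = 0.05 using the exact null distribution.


Step 1: Enumerate the 15 unordered pairs (i,j) with i<j and classify each by sign(x_j-x_i) * sign(y_j-y_i).
  (1,2):dx=+2,dy=+5->C; (1,3):dx=+1,dy=-1->D; (1,4):dx=+8,dy=-3->D; (1,5):dx=+3,dy=-6->D
  (1,6):dx=+6,dy=+3->C; (2,3):dx=-1,dy=-6->C; (2,4):dx=+6,dy=-8->D; (2,5):dx=+1,dy=-11->D
  (2,6):dx=+4,dy=-2->D; (3,4):dx=+7,dy=-2->D; (3,5):dx=+2,dy=-5->D; (3,6):dx=+5,dy=+4->C
  (4,5):dx=-5,dy=-3->C; (4,6):dx=-2,dy=+6->D; (5,6):dx=+3,dy=+9->C
Step 2: C = 6, D = 9, total pairs = 15.
Step 3: tau = (C - D)/(n(n-1)/2) = (6 - 9)/15 = -0.200000.
Step 4: Exact two-sided p-value (enumerate n! = 720 permutations of y under H0): p = 0.719444.
Step 5: alpha = 0.05. fail to reject H0.

tau_b = -0.2000 (C=6, D=9), p = 0.719444, fail to reject H0.


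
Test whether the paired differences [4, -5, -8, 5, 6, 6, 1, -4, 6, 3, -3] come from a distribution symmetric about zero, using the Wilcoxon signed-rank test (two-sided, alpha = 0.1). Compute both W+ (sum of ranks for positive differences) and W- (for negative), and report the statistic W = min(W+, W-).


Step 1: Drop any zero differences (none here) and take |d_i|.
|d| = [4, 5, 8, 5, 6, 6, 1, 4, 6, 3, 3]
Step 2: Midrank |d_i| (ties get averaged ranks).
ranks: |4|->4.5, |5|->6.5, |8|->11, |5|->6.5, |6|->9, |6|->9, |1|->1, |4|->4.5, |6|->9, |3|->2.5, |3|->2.5
Step 3: Attach original signs; sum ranks with positive sign and with negative sign.
W+ = 4.5 + 6.5 + 9 + 9 + 1 + 9 + 2.5 = 41.5
W- = 6.5 + 11 + 4.5 + 2.5 = 24.5
(Check: W+ + W- = 66 should equal n(n+1)/2 = 66.)
Step 4: Test statistic W = min(W+, W-) = 24.5.
Step 5: Ties in |d|, so use the tie-corrected normal approximation.
        E[W] = n(n+1)/4 = 11*12/4 = 33.
        Tie groups: |d|=3 (t=2), |d|=4 (t=2), |d|=5 (t=2), |d|=6 (t=3); sum(t^3 - t) = 42.
        Var[W] = n(n+1)(2n+1)/24 - sum(t^3-t)/48 = 3036/24 - 42/48 = 125.625.
        z = (W - E[W]) / sqrt(Var[W]) = (24.5 - 33) / 11.2083 = -0.7584.
        Two-sided p = 2*Phi(z) = 0.448230.
Step 6: alpha = 0.1. fail to reject H0.

W+ = 41.5, W- = 24.5, W = min = 24.5, p = 0.448230, fail to reject H0.


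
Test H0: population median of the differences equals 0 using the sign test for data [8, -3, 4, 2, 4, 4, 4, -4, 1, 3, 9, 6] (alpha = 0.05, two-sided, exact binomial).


Step 1: Discard zero differences. Original n = 12; n_eff = number of nonzero differences = 12.
Nonzero differences (with sign): +8, -3, +4, +2, +4, +4, +4, -4, +1, +3, +9, +6
Step 2: Count signs: positive = 10, negative = 2.
Step 3: Under H0: P(positive) = 0.5, so the number of positives S ~ Bin(12, 0.5).
Step 4: Two-sided exact p-value = sum of Bin(12,0.5) probabilities at or below the observed probability = 0.038574.
Step 5: alpha = 0.05. reject H0.

n_eff = 12, pos = 10, neg = 2, p = 0.038574, reject H0.


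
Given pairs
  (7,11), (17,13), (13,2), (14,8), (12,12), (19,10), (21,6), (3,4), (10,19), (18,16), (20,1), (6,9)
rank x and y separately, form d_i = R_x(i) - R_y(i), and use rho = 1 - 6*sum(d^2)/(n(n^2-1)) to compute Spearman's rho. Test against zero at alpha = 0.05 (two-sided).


Step 1: Rank x and y separately (midranks; no ties here).
rank(x): 7->3, 17->8, 13->6, 14->7, 12->5, 19->10, 21->12, 3->1, 10->4, 18->9, 20->11, 6->2
rank(y): 11->8, 13->10, 2->2, 8->5, 12->9, 10->7, 6->4, 4->3, 19->12, 16->11, 1->1, 9->6
Step 2: d_i = R_x(i) - R_y(i); compute d_i^2.
  (3-8)^2=25, (8-10)^2=4, (6-2)^2=16, (7-5)^2=4, (5-9)^2=16, (10-7)^2=9, (12-4)^2=64, (1-3)^2=4, (4-12)^2=64, (9-11)^2=4, (11-1)^2=100, (2-6)^2=16
sum(d^2) = 326.
Step 3: rho = 1 - 6*326 / (12*(12^2 - 1)) = 1 - 1956/1716 = -0.139860.
Step 4: Under H0, t = rho * sqrt((n-2)/(1-rho^2)) = -0.4467 ~ t(10).
Step 5: Two-sided p-value from the t-distribution with 10 df = 0.664633.
Step 6: alpha = 0.05. fail to reject H0.

rho = -0.1399, p = 0.664633, fail to reject H0 at alpha = 0.05.


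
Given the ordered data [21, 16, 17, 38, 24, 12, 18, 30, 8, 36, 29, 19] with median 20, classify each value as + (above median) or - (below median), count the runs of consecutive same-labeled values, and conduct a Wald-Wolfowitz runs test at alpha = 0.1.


Step 1: Compute median = 20; label A = above, B = below.
Labels in order: ABBAABBABAAB  (n_A = 6, n_B = 6)
Step 2: Count runs R = 8.
Step 3: Under H0 (random ordering), E[R] = 2*n_A*n_B/(n_A+n_B) + 1 = 2*6*6/12 + 1 = 7.0000.
        Var[R] = 2*n_A*n_B*(2*n_A*n_B - n_A - n_B) / ((n_A+n_B)^2 * (n_A+n_B-1)) = 4320/1584 = 2.7273.
        SD[R] = 1.6514.
Step 4: Continuity-corrected z = (R - 0.5 - E[R]) / SD[R] = (8 - 0.5 - 7.0000) / 1.6514 = 0.3028.
Step 5: Two-sided p-value via normal approximation = 2*(1 - Phi(|z|)) = 0.762069.
Step 6: alpha = 0.1. fail to reject H0.

R = 8, z = 0.3028, p = 0.762069, fail to reject H0.


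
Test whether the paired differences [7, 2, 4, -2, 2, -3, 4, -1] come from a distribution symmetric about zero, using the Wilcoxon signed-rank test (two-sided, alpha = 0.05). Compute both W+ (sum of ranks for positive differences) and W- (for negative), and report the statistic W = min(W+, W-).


Step 1: Drop any zero differences (none here) and take |d_i|.
|d| = [7, 2, 4, 2, 2, 3, 4, 1]
Step 2: Midrank |d_i| (ties get averaged ranks).
ranks: |7|->8, |2|->3, |4|->6.5, |2|->3, |2|->3, |3|->5, |4|->6.5, |1|->1
Step 3: Attach original signs; sum ranks with positive sign and with negative sign.
W+ = 8 + 3 + 6.5 + 3 + 6.5 = 27
W- = 3 + 5 + 1 = 9
(Check: W+ + W- = 36 should equal n(n+1)/2 = 36.)
Step 4: Test statistic W = min(W+, W-) = 9.
Step 5: Ties in |d|, so use the tie-corrected normal approximation.
        E[W] = n(n+1)/4 = 8*9/4 = 18.
        Tie groups: |d|=2 (t=3), |d|=4 (t=2); sum(t^3 - t) = 30.
        Var[W] = n(n+1)(2n+1)/24 - sum(t^3-t)/48 = 1224/24 - 30/48 = 50.375.
        z = (W - E[W]) / sqrt(Var[W]) = (9 - 18) / 7.0975 = -1.2680.
        Two-sided p = 2*Phi(z) = 0.204782.
Step 6: alpha = 0.05. fail to reject H0.

W+ = 27, W- = 9, W = min = 9, p = 0.204782, fail to reject H0.


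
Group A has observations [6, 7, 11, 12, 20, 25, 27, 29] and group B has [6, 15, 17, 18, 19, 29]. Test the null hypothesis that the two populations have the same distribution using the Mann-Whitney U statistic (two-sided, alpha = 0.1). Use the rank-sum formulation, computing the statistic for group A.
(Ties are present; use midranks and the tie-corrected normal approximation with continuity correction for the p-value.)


Step 1: Combine and sort all 14 observations; assign midranks.
sorted (value, group): (6,X), (6,Y), (7,X), (11,X), (12,X), (15,Y), (17,Y), (18,Y), (19,Y), (20,X), (25,X), (27,X), (29,X), (29,Y)
ranks: 6->1.5, 6->1.5, 7->3, 11->4, 12->5, 15->6, 17->7, 18->8, 19->9, 20->10, 25->11, 27->12, 29->13.5, 29->13.5
Step 2: Rank sum for X: R1 = 1.5 + 3 + 4 + 5 + 10 + 11 + 12 + 13.5 = 60.
Step 3: U_X = R1 - n1(n1+1)/2 = 60 - 8*9/2 = 60 - 36 = 24.
       U_Y = n1*n2 - U_X = 48 - 24 = 24.
Step 4: Ties are present, so use the tie-corrected normal approximation (with continuity correction) for the p-value.
Step 5: p-value = 1.000000; compare to alpha = 0.1. fail to reject H0.

U_X = 24, p = 1.000000, fail to reject H0 at alpha = 0.1.


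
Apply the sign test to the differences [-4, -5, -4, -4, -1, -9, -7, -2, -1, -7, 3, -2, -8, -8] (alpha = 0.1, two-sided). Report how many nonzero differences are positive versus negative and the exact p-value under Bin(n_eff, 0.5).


Step 1: Discard zero differences. Original n = 14; n_eff = number of nonzero differences = 14.
Nonzero differences (with sign): -4, -5, -4, -4, -1, -9, -7, -2, -1, -7, +3, -2, -8, -8
Step 2: Count signs: positive = 1, negative = 13.
Step 3: Under H0: P(positive) = 0.5, so the number of positives S ~ Bin(14, 0.5).
Step 4: Two-sided exact p-value = sum of Bin(14,0.5) probabilities at or below the observed probability = 0.001831.
Step 5: alpha = 0.1. reject H0.

n_eff = 14, pos = 1, neg = 13, p = 0.001831, reject H0.


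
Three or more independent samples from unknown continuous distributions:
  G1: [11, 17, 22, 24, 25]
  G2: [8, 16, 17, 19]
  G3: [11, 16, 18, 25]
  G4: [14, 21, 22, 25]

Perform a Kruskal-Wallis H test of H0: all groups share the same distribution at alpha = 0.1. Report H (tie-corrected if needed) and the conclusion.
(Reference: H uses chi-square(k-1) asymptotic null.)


Step 1: Combine all N = 17 observations and assign midranks.
sorted (value, group, rank): (8,G2,1), (11,G1,2.5), (11,G3,2.5), (14,G4,4), (16,G2,5.5), (16,G3,5.5), (17,G1,7.5), (17,G2,7.5), (18,G3,9), (19,G2,10), (21,G4,11), (22,G1,12.5), (22,G4,12.5), (24,G1,14), (25,G1,16), (25,G3,16), (25,G4,16)
Step 2: Sum ranks within each group.
R_1 = 52.5 (n_1 = 5)
R_2 = 24 (n_2 = 4)
R_3 = 33 (n_3 = 4)
R_4 = 43.5 (n_4 = 4)
Step 3: H = 12/(N(N+1)) * sum(R_i^2/n_i) - 3(N+1)
     = 12/(17*18) * (52.5^2/5 + 24^2/4 + 33^2/4 + 43.5^2/4) - 3*18
     = 0.039216 * 1440.56 - 54
     = 2.492647.
Step 4: Ties present; correction factor C = 1 - 48/(17^3 - 17) = 0.990196. Corrected H = 2.492647 / 0.990196 = 2.517327.
Step 5: Under H0, H ~ chi^2(3); p-value = 0.472168.
Step 6: alpha = 0.1. fail to reject H0.

H = 2.5173, df = 3, p = 0.472168, fail to reject H0.


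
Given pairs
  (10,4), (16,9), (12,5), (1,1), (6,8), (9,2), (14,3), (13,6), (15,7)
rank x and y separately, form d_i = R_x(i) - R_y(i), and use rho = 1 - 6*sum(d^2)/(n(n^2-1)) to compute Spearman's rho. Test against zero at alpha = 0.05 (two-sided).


Step 1: Rank x and y separately (midranks; no ties here).
rank(x): 10->4, 16->9, 12->5, 1->1, 6->2, 9->3, 14->7, 13->6, 15->8
rank(y): 4->4, 9->9, 5->5, 1->1, 8->8, 2->2, 3->3, 6->6, 7->7
Step 2: d_i = R_x(i) - R_y(i); compute d_i^2.
  (4-4)^2=0, (9-9)^2=0, (5-5)^2=0, (1-1)^2=0, (2-8)^2=36, (3-2)^2=1, (7-3)^2=16, (6-6)^2=0, (8-7)^2=1
sum(d^2) = 54.
Step 3: rho = 1 - 6*54 / (9*(9^2 - 1)) = 1 - 324/720 = 0.550000.
Step 4: Under H0, t = rho * sqrt((n-2)/(1-rho^2)) = 1.7424 ~ t(7).
Step 5: Two-sided p-value from the t-distribution with 7 df = 0.124977.
Step 6: alpha = 0.05. fail to reject H0.

rho = 0.5500, p = 0.124977, fail to reject H0 at alpha = 0.05.


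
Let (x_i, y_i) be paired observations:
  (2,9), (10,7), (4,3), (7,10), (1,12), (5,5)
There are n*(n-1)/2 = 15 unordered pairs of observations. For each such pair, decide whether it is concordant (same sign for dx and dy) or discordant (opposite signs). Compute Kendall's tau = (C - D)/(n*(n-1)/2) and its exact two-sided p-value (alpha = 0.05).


Step 1: Enumerate the 15 unordered pairs (i,j) with i<j and classify each by sign(x_j-x_i) * sign(y_j-y_i).
  (1,2):dx=+8,dy=-2->D; (1,3):dx=+2,dy=-6->D; (1,4):dx=+5,dy=+1->C; (1,5):dx=-1,dy=+3->D
  (1,6):dx=+3,dy=-4->D; (2,3):dx=-6,dy=-4->C; (2,4):dx=-3,dy=+3->D; (2,5):dx=-9,dy=+5->D
  (2,6):dx=-5,dy=-2->C; (3,4):dx=+3,dy=+7->C; (3,5):dx=-3,dy=+9->D; (3,6):dx=+1,dy=+2->C
  (4,5):dx=-6,dy=+2->D; (4,6):dx=-2,dy=-5->C; (5,6):dx=+4,dy=-7->D
Step 2: C = 6, D = 9, total pairs = 15.
Step 3: tau = (C - D)/(n(n-1)/2) = (6 - 9)/15 = -0.200000.
Step 4: Exact two-sided p-value (enumerate n! = 720 permutations of y under H0): p = 0.719444.
Step 5: alpha = 0.05. fail to reject H0.

tau_b = -0.2000 (C=6, D=9), p = 0.719444, fail to reject H0.


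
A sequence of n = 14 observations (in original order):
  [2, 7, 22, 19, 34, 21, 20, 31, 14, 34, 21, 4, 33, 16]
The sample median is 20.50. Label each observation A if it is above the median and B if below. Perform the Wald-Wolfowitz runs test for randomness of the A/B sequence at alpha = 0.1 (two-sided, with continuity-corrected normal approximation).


Step 1: Compute median = 20.50; label A = above, B = below.
Labels in order: BBABAABABAABAB  (n_A = 7, n_B = 7)
Step 2: Count runs R = 11.
Step 3: Under H0 (random ordering), E[R] = 2*n_A*n_B/(n_A+n_B) + 1 = 2*7*7/14 + 1 = 8.0000.
        Var[R] = 2*n_A*n_B*(2*n_A*n_B - n_A - n_B) / ((n_A+n_B)^2 * (n_A+n_B-1)) = 8232/2548 = 3.2308.
        SD[R] = 1.7974.
Step 4: Continuity-corrected z = (R - 0.5 - E[R]) / SD[R] = (11 - 0.5 - 8.0000) / 1.7974 = 1.3909.
Step 5: Two-sided p-value via normal approximation = 2*(1 - Phi(|z|)) = 0.164264.
Step 6: alpha = 0.1. fail to reject H0.

R = 11, z = 1.3909, p = 0.164264, fail to reject H0.


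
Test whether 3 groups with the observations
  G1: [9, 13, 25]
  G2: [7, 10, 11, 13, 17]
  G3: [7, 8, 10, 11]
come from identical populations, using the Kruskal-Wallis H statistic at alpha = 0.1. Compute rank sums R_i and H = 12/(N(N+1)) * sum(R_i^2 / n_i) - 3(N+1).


Step 1: Combine all N = 12 observations and assign midranks.
sorted (value, group, rank): (7,G2,1.5), (7,G3,1.5), (8,G3,3), (9,G1,4), (10,G2,5.5), (10,G3,5.5), (11,G2,7.5), (11,G3,7.5), (13,G1,9.5), (13,G2,9.5), (17,G2,11), (25,G1,12)
Step 2: Sum ranks within each group.
R_1 = 25.5 (n_1 = 3)
R_2 = 35 (n_2 = 5)
R_3 = 17.5 (n_3 = 4)
Step 3: H = 12/(N(N+1)) * sum(R_i^2/n_i) - 3(N+1)
     = 12/(12*13) * (25.5^2/3 + 35^2/5 + 17.5^2/4) - 3*13
     = 0.076923 * 538.312 - 39
     = 2.408654.
Step 4: Ties present; correction factor C = 1 - 24/(12^3 - 12) = 0.986014. Corrected H = 2.408654 / 0.986014 = 2.442819.
Step 5: Under H0, H ~ chi^2(2); p-value = 0.294814.
Step 6: alpha = 0.1. fail to reject H0.

H = 2.4428, df = 2, p = 0.294814, fail to reject H0.


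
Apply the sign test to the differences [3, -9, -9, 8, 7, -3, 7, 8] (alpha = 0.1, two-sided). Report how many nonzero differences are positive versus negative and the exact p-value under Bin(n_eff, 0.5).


Step 1: Discard zero differences. Original n = 8; n_eff = number of nonzero differences = 8.
Nonzero differences (with sign): +3, -9, -9, +8, +7, -3, +7, +8
Step 2: Count signs: positive = 5, negative = 3.
Step 3: Under H0: P(positive) = 0.5, so the number of positives S ~ Bin(8, 0.5).
Step 4: Two-sided exact p-value = sum of Bin(8,0.5) probabilities at or below the observed probability = 0.726562.
Step 5: alpha = 0.1. fail to reject H0.

n_eff = 8, pos = 5, neg = 3, p = 0.726562, fail to reject H0.


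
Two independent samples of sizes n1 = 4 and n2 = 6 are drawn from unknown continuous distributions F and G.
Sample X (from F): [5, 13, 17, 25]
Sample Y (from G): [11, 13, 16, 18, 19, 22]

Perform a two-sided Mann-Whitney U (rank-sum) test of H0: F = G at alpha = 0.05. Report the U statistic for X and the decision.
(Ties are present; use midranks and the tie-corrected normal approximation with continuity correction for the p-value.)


Step 1: Combine and sort all 10 observations; assign midranks.
sorted (value, group): (5,X), (11,Y), (13,X), (13,Y), (16,Y), (17,X), (18,Y), (19,Y), (22,Y), (25,X)
ranks: 5->1, 11->2, 13->3.5, 13->3.5, 16->5, 17->6, 18->7, 19->8, 22->9, 25->10
Step 2: Rank sum for X: R1 = 1 + 3.5 + 6 + 10 = 20.5.
Step 3: U_X = R1 - n1(n1+1)/2 = 20.5 - 4*5/2 = 20.5 - 10 = 10.5.
       U_Y = n1*n2 - U_X = 24 - 10.5 = 13.5.
Step 4: Ties are present, so use the tie-corrected normal approximation (with continuity correction) for the p-value.
Step 5: p-value = 0.830664; compare to alpha = 0.05. fail to reject H0.

U_X = 10.5, p = 0.830664, fail to reject H0 at alpha = 0.05.


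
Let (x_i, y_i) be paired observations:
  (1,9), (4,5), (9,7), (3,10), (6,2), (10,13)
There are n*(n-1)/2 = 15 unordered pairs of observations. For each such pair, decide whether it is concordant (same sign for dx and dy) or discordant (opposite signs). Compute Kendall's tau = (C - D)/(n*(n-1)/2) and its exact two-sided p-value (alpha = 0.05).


Step 1: Enumerate the 15 unordered pairs (i,j) with i<j and classify each by sign(x_j-x_i) * sign(y_j-y_i).
  (1,2):dx=+3,dy=-4->D; (1,3):dx=+8,dy=-2->D; (1,4):dx=+2,dy=+1->C; (1,5):dx=+5,dy=-7->D
  (1,6):dx=+9,dy=+4->C; (2,3):dx=+5,dy=+2->C; (2,4):dx=-1,dy=+5->D; (2,5):dx=+2,dy=-3->D
  (2,6):dx=+6,dy=+8->C; (3,4):dx=-6,dy=+3->D; (3,5):dx=-3,dy=-5->C; (3,6):dx=+1,dy=+6->C
  (4,5):dx=+3,dy=-8->D; (4,6):dx=+7,dy=+3->C; (5,6):dx=+4,dy=+11->C
Step 2: C = 8, D = 7, total pairs = 15.
Step 3: tau = (C - D)/(n(n-1)/2) = (8 - 7)/15 = 0.066667.
Step 4: Exact two-sided p-value (enumerate n! = 720 permutations of y under H0): p = 1.000000.
Step 5: alpha = 0.05. fail to reject H0.

tau_b = 0.0667 (C=8, D=7), p = 1.000000, fail to reject H0.


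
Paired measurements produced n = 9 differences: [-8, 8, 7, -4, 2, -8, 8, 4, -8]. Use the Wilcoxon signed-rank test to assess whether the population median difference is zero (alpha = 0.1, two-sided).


Step 1: Drop any zero differences (none here) and take |d_i|.
|d| = [8, 8, 7, 4, 2, 8, 8, 4, 8]
Step 2: Midrank |d_i| (ties get averaged ranks).
ranks: |8|->7, |8|->7, |7|->4, |4|->2.5, |2|->1, |8|->7, |8|->7, |4|->2.5, |8|->7
Step 3: Attach original signs; sum ranks with positive sign and with negative sign.
W+ = 7 + 4 + 1 + 7 + 2.5 = 21.5
W- = 7 + 2.5 + 7 + 7 = 23.5
(Check: W+ + W- = 45 should equal n(n+1)/2 = 45.)
Step 4: Test statistic W = min(W+, W-) = 21.5.
Step 5: Ties in |d|, so use the tie-corrected normal approximation.
        E[W] = n(n+1)/4 = 9*10/4 = 22.5.
        Tie groups: |d|=4 (t=2), |d|=8 (t=5); sum(t^3 - t) = 126.
        Var[W] = n(n+1)(2n+1)/24 - sum(t^3-t)/48 = 1710/24 - 126/48 = 68.625.
        z = (W - E[W]) / sqrt(Var[W]) = (21.5 - 22.5) / 8.2840 = -0.1207.
        Two-sided p = 2*Phi(z) = 0.903917.
Step 6: alpha = 0.1. fail to reject H0.

W+ = 21.5, W- = 23.5, W = min = 21.5, p = 0.903917, fail to reject H0.


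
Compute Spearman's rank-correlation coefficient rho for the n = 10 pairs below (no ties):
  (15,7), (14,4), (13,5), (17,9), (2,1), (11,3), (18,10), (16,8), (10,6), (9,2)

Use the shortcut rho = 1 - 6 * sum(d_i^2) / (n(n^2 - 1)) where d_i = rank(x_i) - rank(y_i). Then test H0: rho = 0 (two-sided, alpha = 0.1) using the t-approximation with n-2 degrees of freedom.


Step 1: Rank x and y separately (midranks; no ties here).
rank(x): 15->7, 14->6, 13->5, 17->9, 2->1, 11->4, 18->10, 16->8, 10->3, 9->2
rank(y): 7->7, 4->4, 5->5, 9->9, 1->1, 3->3, 10->10, 8->8, 6->6, 2->2
Step 2: d_i = R_x(i) - R_y(i); compute d_i^2.
  (7-7)^2=0, (6-4)^2=4, (5-5)^2=0, (9-9)^2=0, (1-1)^2=0, (4-3)^2=1, (10-10)^2=0, (8-8)^2=0, (3-6)^2=9, (2-2)^2=0
sum(d^2) = 14.
Step 3: rho = 1 - 6*14 / (10*(10^2 - 1)) = 1 - 84/990 = 0.915152.
Step 4: Under H0, t = rho * sqrt((n-2)/(1-rho^2)) = 6.4212 ~ t(8).
Step 5: Two-sided p-value from the t-distribution with 8 df = 0.000204.
Step 6: alpha = 0.1. reject H0.

rho = 0.9152, p = 0.000204, reject H0 at alpha = 0.1.


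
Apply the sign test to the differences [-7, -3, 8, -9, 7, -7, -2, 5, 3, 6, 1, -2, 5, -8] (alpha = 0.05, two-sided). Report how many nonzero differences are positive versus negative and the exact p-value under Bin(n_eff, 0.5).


Step 1: Discard zero differences. Original n = 14; n_eff = number of nonzero differences = 14.
Nonzero differences (with sign): -7, -3, +8, -9, +7, -7, -2, +5, +3, +6, +1, -2, +5, -8
Step 2: Count signs: positive = 7, negative = 7.
Step 3: Under H0: P(positive) = 0.5, so the number of positives S ~ Bin(14, 0.5).
Step 4: Two-sided exact p-value = sum of Bin(14,0.5) probabilities at or below the observed probability = 1.000000.
Step 5: alpha = 0.05. fail to reject H0.

n_eff = 14, pos = 7, neg = 7, p = 1.000000, fail to reject H0.


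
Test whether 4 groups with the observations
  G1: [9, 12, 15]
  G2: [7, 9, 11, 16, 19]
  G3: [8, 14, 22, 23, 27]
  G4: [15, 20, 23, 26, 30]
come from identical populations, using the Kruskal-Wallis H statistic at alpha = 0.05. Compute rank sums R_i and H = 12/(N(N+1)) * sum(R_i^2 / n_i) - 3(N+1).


Step 1: Combine all N = 18 observations and assign midranks.
sorted (value, group, rank): (7,G2,1), (8,G3,2), (9,G1,3.5), (9,G2,3.5), (11,G2,5), (12,G1,6), (14,G3,7), (15,G1,8.5), (15,G4,8.5), (16,G2,10), (19,G2,11), (20,G4,12), (22,G3,13), (23,G3,14.5), (23,G4,14.5), (26,G4,16), (27,G3,17), (30,G4,18)
Step 2: Sum ranks within each group.
R_1 = 18 (n_1 = 3)
R_2 = 30.5 (n_2 = 5)
R_3 = 53.5 (n_3 = 5)
R_4 = 69 (n_4 = 5)
Step 3: H = 12/(N(N+1)) * sum(R_i^2/n_i) - 3(N+1)
     = 12/(18*19) * (18^2/3 + 30.5^2/5 + 53.5^2/5 + 69^2/5) - 3*19
     = 0.035088 * 1818.7 - 57
     = 6.814035.
Step 4: Ties present; correction factor C = 1 - 18/(18^3 - 18) = 0.996904. Corrected H = 6.814035 / 0.996904 = 6.835197.
Step 5: Under H0, H ~ chi^2(3); p-value = 0.077340.
Step 6: alpha = 0.05. fail to reject H0.

H = 6.8352, df = 3, p = 0.077340, fail to reject H0.


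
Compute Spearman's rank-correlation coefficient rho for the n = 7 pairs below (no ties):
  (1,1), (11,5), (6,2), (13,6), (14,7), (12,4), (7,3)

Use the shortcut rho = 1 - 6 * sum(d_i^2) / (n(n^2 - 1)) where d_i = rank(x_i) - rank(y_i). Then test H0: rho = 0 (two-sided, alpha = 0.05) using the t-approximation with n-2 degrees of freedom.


Step 1: Rank x and y separately (midranks; no ties here).
rank(x): 1->1, 11->4, 6->2, 13->6, 14->7, 12->5, 7->3
rank(y): 1->1, 5->5, 2->2, 6->6, 7->7, 4->4, 3->3
Step 2: d_i = R_x(i) - R_y(i); compute d_i^2.
  (1-1)^2=0, (4-5)^2=1, (2-2)^2=0, (6-6)^2=0, (7-7)^2=0, (5-4)^2=1, (3-3)^2=0
sum(d^2) = 2.
Step 3: rho = 1 - 6*2 / (7*(7^2 - 1)) = 1 - 12/336 = 0.964286.
Step 4: Under H0, t = rho * sqrt((n-2)/(1-rho^2)) = 8.1408 ~ t(5).
Step 5: Two-sided p-value from the t-distribution with 5 df = 0.000454.
Step 6: alpha = 0.05. reject H0.

rho = 0.9643, p = 0.000454, reject H0 at alpha = 0.05.


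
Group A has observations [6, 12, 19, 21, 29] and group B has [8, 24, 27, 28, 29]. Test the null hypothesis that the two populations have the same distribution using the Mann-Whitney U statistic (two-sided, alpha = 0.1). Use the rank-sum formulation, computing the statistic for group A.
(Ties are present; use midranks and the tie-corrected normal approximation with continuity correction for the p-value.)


Step 1: Combine and sort all 10 observations; assign midranks.
sorted (value, group): (6,X), (8,Y), (12,X), (19,X), (21,X), (24,Y), (27,Y), (28,Y), (29,X), (29,Y)
ranks: 6->1, 8->2, 12->3, 19->4, 21->5, 24->6, 27->7, 28->8, 29->9.5, 29->9.5
Step 2: Rank sum for X: R1 = 1 + 3 + 4 + 5 + 9.5 = 22.5.
Step 3: U_X = R1 - n1(n1+1)/2 = 22.5 - 5*6/2 = 22.5 - 15 = 7.5.
       U_Y = n1*n2 - U_X = 25 - 7.5 = 17.5.
Step 4: Ties are present, so use the tie-corrected normal approximation (with continuity correction) for the p-value.
Step 5: p-value = 0.345742; compare to alpha = 0.1. fail to reject H0.

U_X = 7.5, p = 0.345742, fail to reject H0 at alpha = 0.1.


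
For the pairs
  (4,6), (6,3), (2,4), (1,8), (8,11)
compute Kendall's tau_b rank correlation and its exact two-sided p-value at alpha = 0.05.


Step 1: Enumerate the 10 unordered pairs (i,j) with i<j and classify each by sign(x_j-x_i) * sign(y_j-y_i).
  (1,2):dx=+2,dy=-3->D; (1,3):dx=-2,dy=-2->C; (1,4):dx=-3,dy=+2->D; (1,5):dx=+4,dy=+5->C
  (2,3):dx=-4,dy=+1->D; (2,4):dx=-5,dy=+5->D; (2,5):dx=+2,dy=+8->C; (3,4):dx=-1,dy=+4->D
  (3,5):dx=+6,dy=+7->C; (4,5):dx=+7,dy=+3->C
Step 2: C = 5, D = 5, total pairs = 10.
Step 3: tau = (C - D)/(n(n-1)/2) = (5 - 5)/10 = 0.000000.
Step 4: Exact two-sided p-value (enumerate n! = 120 permutations of y under H0): p = 1.000000.
Step 5: alpha = 0.05. fail to reject H0.

tau_b = 0.0000 (C=5, D=5), p = 1.000000, fail to reject H0.


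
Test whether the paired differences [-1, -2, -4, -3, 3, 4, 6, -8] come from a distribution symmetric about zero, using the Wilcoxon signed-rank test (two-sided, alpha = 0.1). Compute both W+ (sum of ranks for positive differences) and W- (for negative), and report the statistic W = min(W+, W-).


Step 1: Drop any zero differences (none here) and take |d_i|.
|d| = [1, 2, 4, 3, 3, 4, 6, 8]
Step 2: Midrank |d_i| (ties get averaged ranks).
ranks: |1|->1, |2|->2, |4|->5.5, |3|->3.5, |3|->3.5, |4|->5.5, |6|->7, |8|->8
Step 3: Attach original signs; sum ranks with positive sign and with negative sign.
W+ = 3.5 + 5.5 + 7 = 16
W- = 1 + 2 + 5.5 + 3.5 + 8 = 20
(Check: W+ + W- = 36 should equal n(n+1)/2 = 36.)
Step 4: Test statistic W = min(W+, W-) = 16.
Step 5: Ties in |d|, so use the tie-corrected normal approximation.
        E[W] = n(n+1)/4 = 8*9/4 = 18.
        Tie groups: |d|=3 (t=2), |d|=4 (t=2); sum(t^3 - t) = 12.
        Var[W] = n(n+1)(2n+1)/24 - sum(t^3-t)/48 = 1224/24 - 12/48 = 50.75.
        z = (W - E[W]) / sqrt(Var[W]) = (16 - 18) / 7.1239 = -0.2807.
        Two-sided p = 2*Phi(z) = 0.778906.
Step 6: alpha = 0.1. fail to reject H0.

W+ = 16, W- = 20, W = min = 16, p = 0.778906, fail to reject H0.


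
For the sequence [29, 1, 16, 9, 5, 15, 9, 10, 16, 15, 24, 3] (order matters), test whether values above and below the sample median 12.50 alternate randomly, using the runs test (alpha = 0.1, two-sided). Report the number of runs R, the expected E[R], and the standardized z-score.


Step 1: Compute median = 12.50; label A = above, B = below.
Labels in order: ABABBABBAAAB  (n_A = 6, n_B = 6)
Step 2: Count runs R = 8.
Step 3: Under H0 (random ordering), E[R] = 2*n_A*n_B/(n_A+n_B) + 1 = 2*6*6/12 + 1 = 7.0000.
        Var[R] = 2*n_A*n_B*(2*n_A*n_B - n_A - n_B) / ((n_A+n_B)^2 * (n_A+n_B-1)) = 4320/1584 = 2.7273.
        SD[R] = 1.6514.
Step 4: Continuity-corrected z = (R - 0.5 - E[R]) / SD[R] = (8 - 0.5 - 7.0000) / 1.6514 = 0.3028.
Step 5: Two-sided p-value via normal approximation = 2*(1 - Phi(|z|)) = 0.762069.
Step 6: alpha = 0.1. fail to reject H0.

R = 8, z = 0.3028, p = 0.762069, fail to reject H0.


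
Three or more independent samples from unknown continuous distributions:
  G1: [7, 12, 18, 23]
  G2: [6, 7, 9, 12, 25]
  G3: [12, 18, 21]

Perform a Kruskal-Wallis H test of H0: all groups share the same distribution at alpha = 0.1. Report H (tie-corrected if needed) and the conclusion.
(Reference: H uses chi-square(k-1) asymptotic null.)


Step 1: Combine all N = 12 observations and assign midranks.
sorted (value, group, rank): (6,G2,1), (7,G1,2.5), (7,G2,2.5), (9,G2,4), (12,G1,6), (12,G2,6), (12,G3,6), (18,G1,8.5), (18,G3,8.5), (21,G3,10), (23,G1,11), (25,G2,12)
Step 2: Sum ranks within each group.
R_1 = 28 (n_1 = 4)
R_2 = 25.5 (n_2 = 5)
R_3 = 24.5 (n_3 = 3)
Step 3: H = 12/(N(N+1)) * sum(R_i^2/n_i) - 3(N+1)
     = 12/(12*13) * (28^2/4 + 25.5^2/5 + 24.5^2/3) - 3*13
     = 0.076923 * 526.133 - 39
     = 1.471795.
Step 4: Ties present; correction factor C = 1 - 36/(12^3 - 12) = 0.979021. Corrected H = 1.471795 / 0.979021 = 1.503333.
Step 5: Under H0, H ~ chi^2(2); p-value = 0.471580.
Step 6: alpha = 0.1. fail to reject H0.

H = 1.5033, df = 2, p = 0.471580, fail to reject H0.


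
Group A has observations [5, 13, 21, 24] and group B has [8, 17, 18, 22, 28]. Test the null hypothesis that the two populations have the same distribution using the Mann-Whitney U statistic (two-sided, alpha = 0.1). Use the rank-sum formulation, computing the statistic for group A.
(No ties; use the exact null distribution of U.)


Step 1: Combine and sort all 9 observations; assign midranks.
sorted (value, group): (5,X), (8,Y), (13,X), (17,Y), (18,Y), (21,X), (22,Y), (24,X), (28,Y)
ranks: 5->1, 8->2, 13->3, 17->4, 18->5, 21->6, 22->7, 24->8, 28->9
Step 2: Rank sum for X: R1 = 1 + 3 + 6 + 8 = 18.
Step 3: U_X = R1 - n1(n1+1)/2 = 18 - 4*5/2 = 18 - 10 = 8.
       U_Y = n1*n2 - U_X = 20 - 8 = 12.
Step 4: No ties, so the exact null distribution of U (based on enumerating the C(9,4) = 126 equally likely rank assignments) gives the two-sided p-value.
Step 5: p-value = 0.730159; compare to alpha = 0.1. fail to reject H0.

U_X = 8, p = 0.730159, fail to reject H0 at alpha = 0.1.


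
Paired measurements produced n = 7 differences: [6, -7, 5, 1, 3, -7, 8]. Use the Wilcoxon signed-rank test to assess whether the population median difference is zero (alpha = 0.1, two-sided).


Step 1: Drop any zero differences (none here) and take |d_i|.
|d| = [6, 7, 5, 1, 3, 7, 8]
Step 2: Midrank |d_i| (ties get averaged ranks).
ranks: |6|->4, |7|->5.5, |5|->3, |1|->1, |3|->2, |7|->5.5, |8|->7
Step 3: Attach original signs; sum ranks with positive sign and with negative sign.
W+ = 4 + 3 + 1 + 2 + 7 = 17
W- = 5.5 + 5.5 = 11
(Check: W+ + W- = 28 should equal n(n+1)/2 = 28.)
Step 4: Test statistic W = min(W+, W-) = 11.
Step 5: Ties in |d|, so use the tie-corrected normal approximation.
        E[W] = n(n+1)/4 = 7*8/4 = 14.
        Tie groups: |d|=7 (t=2); sum(t^3 - t) = 6.
        Var[W] = n(n+1)(2n+1)/24 - sum(t^3-t)/48 = 840/24 - 6/48 = 34.875.
        z = (W - E[W]) / sqrt(Var[W]) = (11 - 14) / 5.9055 = -0.5080.
        Two-sided p = 2*Phi(z) = 0.611453.
Step 6: alpha = 0.1. fail to reject H0.

W+ = 17, W- = 11, W = min = 11, p = 0.611453, fail to reject H0.


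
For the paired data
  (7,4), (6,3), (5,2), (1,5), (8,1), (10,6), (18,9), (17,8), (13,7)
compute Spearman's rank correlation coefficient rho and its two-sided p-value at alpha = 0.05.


Step 1: Rank x and y separately (midranks; no ties here).
rank(x): 7->4, 6->3, 5->2, 1->1, 8->5, 10->6, 18->9, 17->8, 13->7
rank(y): 4->4, 3->3, 2->2, 5->5, 1->1, 6->6, 9->9, 8->8, 7->7
Step 2: d_i = R_x(i) - R_y(i); compute d_i^2.
  (4-4)^2=0, (3-3)^2=0, (2-2)^2=0, (1-5)^2=16, (5-1)^2=16, (6-6)^2=0, (9-9)^2=0, (8-8)^2=0, (7-7)^2=0
sum(d^2) = 32.
Step 3: rho = 1 - 6*32 / (9*(9^2 - 1)) = 1 - 192/720 = 0.733333.
Step 4: Under H0, t = rho * sqrt((n-2)/(1-rho^2)) = 2.8538 ~ t(7).
Step 5: Two-sided p-value from the t-distribution with 7 df = 0.024554.
Step 6: alpha = 0.05. reject H0.

rho = 0.7333, p = 0.024554, reject H0 at alpha = 0.05.


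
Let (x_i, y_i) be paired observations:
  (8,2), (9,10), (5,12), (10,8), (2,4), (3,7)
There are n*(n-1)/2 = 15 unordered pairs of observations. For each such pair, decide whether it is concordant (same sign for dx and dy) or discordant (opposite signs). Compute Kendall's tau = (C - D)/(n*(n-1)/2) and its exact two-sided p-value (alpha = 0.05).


Step 1: Enumerate the 15 unordered pairs (i,j) with i<j and classify each by sign(x_j-x_i) * sign(y_j-y_i).
  (1,2):dx=+1,dy=+8->C; (1,3):dx=-3,dy=+10->D; (1,4):dx=+2,dy=+6->C; (1,5):dx=-6,dy=+2->D
  (1,6):dx=-5,dy=+5->D; (2,3):dx=-4,dy=+2->D; (2,4):dx=+1,dy=-2->D; (2,5):dx=-7,dy=-6->C
  (2,6):dx=-6,dy=-3->C; (3,4):dx=+5,dy=-4->D; (3,5):dx=-3,dy=-8->C; (3,6):dx=-2,dy=-5->C
  (4,5):dx=-8,dy=-4->C; (4,6):dx=-7,dy=-1->C; (5,6):dx=+1,dy=+3->C
Step 2: C = 9, D = 6, total pairs = 15.
Step 3: tau = (C - D)/(n(n-1)/2) = (9 - 6)/15 = 0.200000.
Step 4: Exact two-sided p-value (enumerate n! = 720 permutations of y under H0): p = 0.719444.
Step 5: alpha = 0.05. fail to reject H0.

tau_b = 0.2000 (C=9, D=6), p = 0.719444, fail to reject H0.


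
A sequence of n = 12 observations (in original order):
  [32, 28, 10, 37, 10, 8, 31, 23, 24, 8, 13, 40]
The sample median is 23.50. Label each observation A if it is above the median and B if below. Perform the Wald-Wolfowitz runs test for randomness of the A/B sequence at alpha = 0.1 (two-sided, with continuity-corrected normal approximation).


Step 1: Compute median = 23.50; label A = above, B = below.
Labels in order: AABABBABABBA  (n_A = 6, n_B = 6)
Step 2: Count runs R = 9.
Step 3: Under H0 (random ordering), E[R] = 2*n_A*n_B/(n_A+n_B) + 1 = 2*6*6/12 + 1 = 7.0000.
        Var[R] = 2*n_A*n_B*(2*n_A*n_B - n_A - n_B) / ((n_A+n_B)^2 * (n_A+n_B-1)) = 4320/1584 = 2.7273.
        SD[R] = 1.6514.
Step 4: Continuity-corrected z = (R - 0.5 - E[R]) / SD[R] = (9 - 0.5 - 7.0000) / 1.6514 = 0.9083.
Step 5: Two-sided p-value via normal approximation = 2*(1 - Phi(|z|)) = 0.363722.
Step 6: alpha = 0.1. fail to reject H0.

R = 9, z = 0.9083, p = 0.363722, fail to reject H0.


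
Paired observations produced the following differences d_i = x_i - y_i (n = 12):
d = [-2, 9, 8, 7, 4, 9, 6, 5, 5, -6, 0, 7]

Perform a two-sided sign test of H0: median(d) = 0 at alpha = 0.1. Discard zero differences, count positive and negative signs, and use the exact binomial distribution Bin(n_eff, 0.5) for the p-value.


Step 1: Discard zero differences. Original n = 12; n_eff = number of nonzero differences = 11.
Nonzero differences (with sign): -2, +9, +8, +7, +4, +9, +6, +5, +5, -6, +7
Step 2: Count signs: positive = 9, negative = 2.
Step 3: Under H0: P(positive) = 0.5, so the number of positives S ~ Bin(11, 0.5).
Step 4: Two-sided exact p-value = sum of Bin(11,0.5) probabilities at or below the observed probability = 0.065430.
Step 5: alpha = 0.1. reject H0.

n_eff = 11, pos = 9, neg = 2, p = 0.065430, reject H0.


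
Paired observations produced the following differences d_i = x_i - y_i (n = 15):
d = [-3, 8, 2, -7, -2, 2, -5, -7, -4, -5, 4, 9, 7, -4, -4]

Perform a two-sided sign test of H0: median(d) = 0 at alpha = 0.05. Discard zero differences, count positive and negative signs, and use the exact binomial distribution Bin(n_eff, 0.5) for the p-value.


Step 1: Discard zero differences. Original n = 15; n_eff = number of nonzero differences = 15.
Nonzero differences (with sign): -3, +8, +2, -7, -2, +2, -5, -7, -4, -5, +4, +9, +7, -4, -4
Step 2: Count signs: positive = 6, negative = 9.
Step 3: Under H0: P(positive) = 0.5, so the number of positives S ~ Bin(15, 0.5).
Step 4: Two-sided exact p-value = sum of Bin(15,0.5) probabilities at or below the observed probability = 0.607239.
Step 5: alpha = 0.05. fail to reject H0.

n_eff = 15, pos = 6, neg = 9, p = 0.607239, fail to reject H0.


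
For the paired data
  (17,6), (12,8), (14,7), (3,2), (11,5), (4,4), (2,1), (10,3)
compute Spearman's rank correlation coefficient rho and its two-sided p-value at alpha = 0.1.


Step 1: Rank x and y separately (midranks; no ties here).
rank(x): 17->8, 12->6, 14->7, 3->2, 11->5, 4->3, 2->1, 10->4
rank(y): 6->6, 8->8, 7->7, 2->2, 5->5, 4->4, 1->1, 3->3
Step 2: d_i = R_x(i) - R_y(i); compute d_i^2.
  (8-6)^2=4, (6-8)^2=4, (7-7)^2=0, (2-2)^2=0, (5-5)^2=0, (3-4)^2=1, (1-1)^2=0, (4-3)^2=1
sum(d^2) = 10.
Step 3: rho = 1 - 6*10 / (8*(8^2 - 1)) = 1 - 60/504 = 0.880952.
Step 4: Under H0, t = rho * sqrt((n-2)/(1-rho^2)) = 4.5601 ~ t(6).
Step 5: Two-sided p-value from the t-distribution with 6 df = 0.003850.
Step 6: alpha = 0.1. reject H0.

rho = 0.8810, p = 0.003850, reject H0 at alpha = 0.1.


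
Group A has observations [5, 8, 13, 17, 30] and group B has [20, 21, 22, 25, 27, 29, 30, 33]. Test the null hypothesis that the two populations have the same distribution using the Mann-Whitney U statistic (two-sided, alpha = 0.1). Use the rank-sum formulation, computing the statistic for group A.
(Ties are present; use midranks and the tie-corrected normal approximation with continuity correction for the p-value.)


Step 1: Combine and sort all 13 observations; assign midranks.
sorted (value, group): (5,X), (8,X), (13,X), (17,X), (20,Y), (21,Y), (22,Y), (25,Y), (27,Y), (29,Y), (30,X), (30,Y), (33,Y)
ranks: 5->1, 8->2, 13->3, 17->4, 20->5, 21->6, 22->7, 25->8, 27->9, 29->10, 30->11.5, 30->11.5, 33->13
Step 2: Rank sum for X: R1 = 1 + 2 + 3 + 4 + 11.5 = 21.5.
Step 3: U_X = R1 - n1(n1+1)/2 = 21.5 - 5*6/2 = 21.5 - 15 = 6.5.
       U_Y = n1*n2 - U_X = 40 - 6.5 = 33.5.
Step 4: Ties are present, so use the tie-corrected normal approximation (with continuity correction) for the p-value.
Step 5: p-value = 0.056699; compare to alpha = 0.1. reject H0.

U_X = 6.5, p = 0.056699, reject H0 at alpha = 0.1.


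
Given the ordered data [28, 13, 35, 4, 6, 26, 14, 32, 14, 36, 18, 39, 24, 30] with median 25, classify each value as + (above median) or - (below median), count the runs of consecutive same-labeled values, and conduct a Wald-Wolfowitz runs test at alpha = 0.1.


Step 1: Compute median = 25; label A = above, B = below.
Labels in order: ABABBABABABABA  (n_A = 7, n_B = 7)
Step 2: Count runs R = 13.
Step 3: Under H0 (random ordering), E[R] = 2*n_A*n_B/(n_A+n_B) + 1 = 2*7*7/14 + 1 = 8.0000.
        Var[R] = 2*n_A*n_B*(2*n_A*n_B - n_A - n_B) / ((n_A+n_B)^2 * (n_A+n_B-1)) = 8232/2548 = 3.2308.
        SD[R] = 1.7974.
Step 4: Continuity-corrected z = (R - 0.5 - E[R]) / SD[R] = (13 - 0.5 - 8.0000) / 1.7974 = 2.5036.
Step 5: Two-sided p-value via normal approximation = 2*(1 - Phi(|z|)) = 0.012295.
Step 6: alpha = 0.1. reject H0.

R = 13, z = 2.5036, p = 0.012295, reject H0.


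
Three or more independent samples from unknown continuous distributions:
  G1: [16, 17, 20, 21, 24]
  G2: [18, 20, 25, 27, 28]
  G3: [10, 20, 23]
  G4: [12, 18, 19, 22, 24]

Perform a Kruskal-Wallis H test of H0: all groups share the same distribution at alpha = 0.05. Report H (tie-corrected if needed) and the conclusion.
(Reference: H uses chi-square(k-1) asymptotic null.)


Step 1: Combine all N = 18 observations and assign midranks.
sorted (value, group, rank): (10,G3,1), (12,G4,2), (16,G1,3), (17,G1,4), (18,G2,5.5), (18,G4,5.5), (19,G4,7), (20,G1,9), (20,G2,9), (20,G3,9), (21,G1,11), (22,G4,12), (23,G3,13), (24,G1,14.5), (24,G4,14.5), (25,G2,16), (27,G2,17), (28,G2,18)
Step 2: Sum ranks within each group.
R_1 = 41.5 (n_1 = 5)
R_2 = 65.5 (n_2 = 5)
R_3 = 23 (n_3 = 3)
R_4 = 41 (n_4 = 5)
Step 3: H = 12/(N(N+1)) * sum(R_i^2/n_i) - 3(N+1)
     = 12/(18*19) * (41.5^2/5 + 65.5^2/5 + 23^2/3 + 41^2/5) - 3*19
     = 0.035088 * 1715.03 - 57
     = 3.176608.
Step 4: Ties present; correction factor C = 1 - 36/(18^3 - 18) = 0.993808. Corrected H = 3.176608 / 0.993808 = 3.196400.
Step 5: Under H0, H ~ chi^2(3); p-value = 0.362324.
Step 6: alpha = 0.05. fail to reject H0.

H = 3.1964, df = 3, p = 0.362324, fail to reject H0.


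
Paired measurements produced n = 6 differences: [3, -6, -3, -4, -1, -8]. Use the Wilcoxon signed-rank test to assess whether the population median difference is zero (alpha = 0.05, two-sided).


Step 1: Drop any zero differences (none here) and take |d_i|.
|d| = [3, 6, 3, 4, 1, 8]
Step 2: Midrank |d_i| (ties get averaged ranks).
ranks: |3|->2.5, |6|->5, |3|->2.5, |4|->4, |1|->1, |8|->6
Step 3: Attach original signs; sum ranks with positive sign and with negative sign.
W+ = 2.5 = 2.5
W- = 5 + 2.5 + 4 + 1 + 6 = 18.5
(Check: W+ + W- = 21 should equal n(n+1)/2 = 21.)
Step 4: Test statistic W = min(W+, W-) = 2.5.
Step 5: Ties in |d|, so use the tie-corrected normal approximation.
        E[W] = n(n+1)/4 = 6*7/4 = 10.5.
        Tie groups: |d|=3 (t=2); sum(t^3 - t) = 6.
        Var[W] = n(n+1)(2n+1)/24 - sum(t^3-t)/48 = 546/24 - 6/48 = 22.625.
        z = (W - E[W]) / sqrt(Var[W]) = (2.5 - 10.5) / 4.7566 = -1.6819.
        Two-sided p = 2*Phi(z) = 0.092592.
Step 6: alpha = 0.05. fail to reject H0.

W+ = 2.5, W- = 18.5, W = min = 2.5, p = 0.092592, fail to reject H0.


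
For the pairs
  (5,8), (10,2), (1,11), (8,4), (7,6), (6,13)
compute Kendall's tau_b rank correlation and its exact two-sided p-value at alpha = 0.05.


Step 1: Enumerate the 15 unordered pairs (i,j) with i<j and classify each by sign(x_j-x_i) * sign(y_j-y_i).
  (1,2):dx=+5,dy=-6->D; (1,3):dx=-4,dy=+3->D; (1,4):dx=+3,dy=-4->D; (1,5):dx=+2,dy=-2->D
  (1,6):dx=+1,dy=+5->C; (2,3):dx=-9,dy=+9->D; (2,4):dx=-2,dy=+2->D; (2,5):dx=-3,dy=+4->D
  (2,6):dx=-4,dy=+11->D; (3,4):dx=+7,dy=-7->D; (3,5):dx=+6,dy=-5->D; (3,6):dx=+5,dy=+2->C
  (4,5):dx=-1,dy=+2->D; (4,6):dx=-2,dy=+9->D; (5,6):dx=-1,dy=+7->D
Step 2: C = 2, D = 13, total pairs = 15.
Step 3: tau = (C - D)/(n(n-1)/2) = (2 - 13)/15 = -0.733333.
Step 4: Exact two-sided p-value (enumerate n! = 720 permutations of y under H0): p = 0.055556.
Step 5: alpha = 0.05. fail to reject H0.

tau_b = -0.7333 (C=2, D=13), p = 0.055556, fail to reject H0.


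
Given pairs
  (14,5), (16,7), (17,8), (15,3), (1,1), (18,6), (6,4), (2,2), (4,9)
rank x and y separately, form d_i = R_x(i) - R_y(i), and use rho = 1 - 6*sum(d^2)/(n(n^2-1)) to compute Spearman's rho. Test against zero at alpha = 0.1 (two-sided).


Step 1: Rank x and y separately (midranks; no ties here).
rank(x): 14->5, 16->7, 17->8, 15->6, 1->1, 18->9, 6->4, 2->2, 4->3
rank(y): 5->5, 7->7, 8->8, 3->3, 1->1, 6->6, 4->4, 2->2, 9->9
Step 2: d_i = R_x(i) - R_y(i); compute d_i^2.
  (5-5)^2=0, (7-7)^2=0, (8-8)^2=0, (6-3)^2=9, (1-1)^2=0, (9-6)^2=9, (4-4)^2=0, (2-2)^2=0, (3-9)^2=36
sum(d^2) = 54.
Step 3: rho = 1 - 6*54 / (9*(9^2 - 1)) = 1 - 324/720 = 0.550000.
Step 4: Under H0, t = rho * sqrt((n-2)/(1-rho^2)) = 1.7424 ~ t(7).
Step 5: Two-sided p-value from the t-distribution with 7 df = 0.124977.
Step 6: alpha = 0.1. fail to reject H0.

rho = 0.5500, p = 0.124977, fail to reject H0 at alpha = 0.1.


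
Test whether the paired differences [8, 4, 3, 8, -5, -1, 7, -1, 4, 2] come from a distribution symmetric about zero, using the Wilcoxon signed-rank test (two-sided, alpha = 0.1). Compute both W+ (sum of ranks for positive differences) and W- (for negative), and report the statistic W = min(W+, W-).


Step 1: Drop any zero differences (none here) and take |d_i|.
|d| = [8, 4, 3, 8, 5, 1, 7, 1, 4, 2]
Step 2: Midrank |d_i| (ties get averaged ranks).
ranks: |8|->9.5, |4|->5.5, |3|->4, |8|->9.5, |5|->7, |1|->1.5, |7|->8, |1|->1.5, |4|->5.5, |2|->3
Step 3: Attach original signs; sum ranks with positive sign and with negative sign.
W+ = 9.5 + 5.5 + 4 + 9.5 + 8 + 5.5 + 3 = 45
W- = 7 + 1.5 + 1.5 = 10
(Check: W+ + W- = 55 should equal n(n+1)/2 = 55.)
Step 4: Test statistic W = min(W+, W-) = 10.
Step 5: Ties in |d|, so use the tie-corrected normal approximation.
        E[W] = n(n+1)/4 = 10*11/4 = 27.5.
        Tie groups: |d|=1 (t=2), |d|=4 (t=2), |d|=8 (t=2); sum(t^3 - t) = 18.
        Var[W] = n(n+1)(2n+1)/24 - sum(t^3-t)/48 = 2310/24 - 18/48 = 95.875.
        z = (W - E[W]) / sqrt(Var[W]) = (10 - 27.5) / 9.7916 = -1.7873.
        Two-sided p = 2*Phi(z) = 0.073897.
Step 6: alpha = 0.1. reject H0.

W+ = 45, W- = 10, W = min = 10, p = 0.073897, reject H0.
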